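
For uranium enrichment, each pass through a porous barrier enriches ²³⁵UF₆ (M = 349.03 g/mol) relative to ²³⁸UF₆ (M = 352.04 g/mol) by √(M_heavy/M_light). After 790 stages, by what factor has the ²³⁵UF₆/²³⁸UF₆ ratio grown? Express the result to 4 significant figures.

The single-stage factor is √(M_heavy/M_light), so 790 stages give [√(352.04/349.03)]^790 = (352.04/349.03)^(790/2).
= 1.00862^395 = 29.72.

29.72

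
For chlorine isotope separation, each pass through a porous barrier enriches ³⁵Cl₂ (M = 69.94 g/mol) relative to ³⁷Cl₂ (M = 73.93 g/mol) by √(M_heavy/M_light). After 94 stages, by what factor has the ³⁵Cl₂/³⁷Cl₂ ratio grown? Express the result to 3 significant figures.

After 94 stages the ratio has grown by (√(73.93/69.94))^94 = (73.93/69.94)^(94/2).
= 1.05705^47 = 13.6.

13.6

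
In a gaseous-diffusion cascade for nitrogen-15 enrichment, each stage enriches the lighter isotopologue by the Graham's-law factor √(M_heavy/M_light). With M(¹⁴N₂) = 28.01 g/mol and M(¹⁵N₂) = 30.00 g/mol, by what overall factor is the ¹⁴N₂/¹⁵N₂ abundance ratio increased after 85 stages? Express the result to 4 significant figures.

18.49

Overall factor = α^85 with α = √(30.00/28.01), i.e. (30.00/28.01)^(85/2).
= 1.07105^(85/2) = 18.49.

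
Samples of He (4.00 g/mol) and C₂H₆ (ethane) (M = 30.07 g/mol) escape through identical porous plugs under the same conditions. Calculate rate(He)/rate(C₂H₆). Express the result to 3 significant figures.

By Graham's law, rate_He/rate_C₂H₆ = √(M_C₂H₆/M_He) = √(30.07/4.00) = √7.518 = 2.74.

2.74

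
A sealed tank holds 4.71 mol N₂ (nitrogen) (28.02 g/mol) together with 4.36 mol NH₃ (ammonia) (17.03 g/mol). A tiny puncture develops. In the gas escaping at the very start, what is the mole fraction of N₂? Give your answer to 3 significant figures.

0.457

The effusion rate of species i is ∝ p_i/√M_i ∝ n_i/√M_i.
x_N₂(eff) = (n_N₂/√M_N₂) / (n_N₂/√M_N₂ + n_NH₃/√M_NH₃)
= (4.71/√28.02) / (4.71/√28.02 + 4.36/√17.03) = 0.8898/(0.8898 + 1.057) = 0.457.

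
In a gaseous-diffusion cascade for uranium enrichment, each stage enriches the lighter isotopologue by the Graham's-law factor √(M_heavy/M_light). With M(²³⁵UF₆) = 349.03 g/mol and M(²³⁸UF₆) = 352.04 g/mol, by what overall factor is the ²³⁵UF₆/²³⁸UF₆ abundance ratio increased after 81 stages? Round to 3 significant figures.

After 81 stages the ratio has grown by (√(352.04/349.03))^81 = (352.04/349.03)^(81/2).
= 1.00862^(81/2) = 1.42.

1.42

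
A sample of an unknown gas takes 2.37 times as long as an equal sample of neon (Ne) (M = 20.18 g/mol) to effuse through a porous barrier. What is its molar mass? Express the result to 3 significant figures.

113 g/mol

Since effusion rate ∝ 1/√M, t_X/t_Ne = √(M_X/M_Ne).
2.37 = √(M_X/20.18)
M_X = 20.18 × 2.37² = 20.18 × 5.617 = 113 g/mol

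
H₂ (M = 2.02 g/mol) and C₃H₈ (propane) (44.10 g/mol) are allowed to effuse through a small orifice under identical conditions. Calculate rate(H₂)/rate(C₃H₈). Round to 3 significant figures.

Since effusion rate ∝ 1/√M, rate_H₂/rate_C₃H₈ = √(M_C₃H₈/M_H₂) = √(44.10/2.02) = √21.83 = 4.67.

4.67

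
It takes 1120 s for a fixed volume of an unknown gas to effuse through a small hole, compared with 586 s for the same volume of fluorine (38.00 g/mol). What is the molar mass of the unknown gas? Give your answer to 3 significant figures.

139 g/mol

Graham's law gives t_X/t_F₂ = √(M_X/M_F₂).
1120/586 = 1.911 = √(M_X/38.00)
M_X = 38.00 × 1.911² = 38.00 × 3.653 = 139 g/mol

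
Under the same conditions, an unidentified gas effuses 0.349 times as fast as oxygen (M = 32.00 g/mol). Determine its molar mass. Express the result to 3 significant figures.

263 g/mol

Since effusion rate ∝ 1/√M, rate_X/rate_O₂ = √(M_O₂/M_X).
0.349 = √(32.00/M_X)
M_X = 32.00 / 0.349² = 32.00 / 0.1218 = 263 g/mol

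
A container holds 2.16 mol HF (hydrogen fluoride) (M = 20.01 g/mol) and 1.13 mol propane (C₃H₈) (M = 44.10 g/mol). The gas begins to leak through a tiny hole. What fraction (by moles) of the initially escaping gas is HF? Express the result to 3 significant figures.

0.739

Each component's effusion rate ∝ (its partial pressure)·(1/√M) ∝ n_i/√M_i.
x_HF(eff) = (n_HF/√M_HF) / (n_HF/√M_HF + n_C₃H₈/√M_C₃H₈)
= (2.16/√20.01) / (2.16/√20.01 + 1.13/√44.10) = 0.4829/(0.4829 + 0.1702) = 0.739.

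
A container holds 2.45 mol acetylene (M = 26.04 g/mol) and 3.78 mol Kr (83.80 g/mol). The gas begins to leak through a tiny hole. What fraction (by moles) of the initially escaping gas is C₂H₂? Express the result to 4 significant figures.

Rate_i ∝ x_i/√M_i (Graham's law weighted by mole fraction), so the effusate composition follows n_i/√M_i.
So x_C₂H₂ in the escaping gas = (n_C₂H₂/√M_C₂H₂) / Σ(n_i/√M_i)
= (2.45/√26.04) / (2.45/√26.04 + 3.78/√83.80) = 0.4801/(0.4801 + 0.4129) = 0.5376.

0.5376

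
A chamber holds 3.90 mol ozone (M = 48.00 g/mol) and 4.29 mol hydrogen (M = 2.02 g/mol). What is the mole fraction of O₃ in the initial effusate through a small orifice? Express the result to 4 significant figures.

0.1572

Each component's effusion rate ∝ (its partial pressure)·(1/√M) ∝ n_i/√M_i.
Mole fraction of O₃ in the effusate = (n_O₃/√M_O₃) / (n_O₃/√M_O₃ + n_H₂/√M_H₂)
= (3.90/√48.00) / (3.90/√48.00 + 4.29/√2.02) = 0.5629/(0.5629 + 3.018) = 0.1572.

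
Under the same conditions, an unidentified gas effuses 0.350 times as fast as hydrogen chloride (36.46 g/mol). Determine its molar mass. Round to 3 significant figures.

298 g/mol

Since effusion rate ∝ 1/√M, rate_X/rate_HCl = √(M_HCl/M_X).
0.350 = √(36.46/M_X)
M_X = 36.46 / 0.350² = 36.46 / 0.1225 = 298 g/mol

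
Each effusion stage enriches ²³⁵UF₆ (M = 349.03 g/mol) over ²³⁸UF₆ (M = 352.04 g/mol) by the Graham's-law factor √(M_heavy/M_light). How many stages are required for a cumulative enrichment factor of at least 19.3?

With α = √(352.04/349.03) per stage, ln α = ½ ln(1.00862) = 0.004293.
Need α^N ≥ 19.3 ⇒ N ≥ ln(19.3) / ln α = 2.960 / 0.004293 = 689.44.
So at least 690 stages are needed.

690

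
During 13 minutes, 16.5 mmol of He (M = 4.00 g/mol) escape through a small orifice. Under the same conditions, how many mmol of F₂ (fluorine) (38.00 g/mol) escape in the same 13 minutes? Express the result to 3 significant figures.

Using Graham's law: rate_F₂/rate_He = √(M_He/M_F₂) = √(4.00/38.00) = √0.1053 = 0.3244.
So the amount for F₂ is 16.5 × 0.3244 = 5.35 mmol.

5.35 mmol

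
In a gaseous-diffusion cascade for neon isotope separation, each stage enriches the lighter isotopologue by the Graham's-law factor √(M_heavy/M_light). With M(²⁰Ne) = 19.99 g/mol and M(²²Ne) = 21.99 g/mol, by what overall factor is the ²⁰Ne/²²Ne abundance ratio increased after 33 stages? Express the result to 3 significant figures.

4.82

The single-stage factor is √(M_heavy/M_light), so 33 stages give [√(21.99/19.99)]^33 = (21.99/19.99)^(33/2).
= 1.10005^(33/2) = 4.82.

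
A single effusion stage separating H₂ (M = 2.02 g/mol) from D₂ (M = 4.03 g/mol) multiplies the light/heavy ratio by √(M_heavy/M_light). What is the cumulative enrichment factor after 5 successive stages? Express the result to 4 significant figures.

After 5 stages the ratio has grown by (√(4.03/2.02))^5 = (4.03/2.02)^(5/2).
= 1.99505^(5/2) = 5.622.

5.622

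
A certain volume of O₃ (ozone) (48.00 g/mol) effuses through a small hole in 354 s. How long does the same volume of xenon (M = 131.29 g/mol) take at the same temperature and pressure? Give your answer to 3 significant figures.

Since effusion rate ∝ 1/√M, t_Xe/t_O₃ = √(M_Xe/M_O₃) = √(131.29/48.00) = √2.735 = 1.654.
So the time for Xe is 354 × 1.654 = 585 s.

585 s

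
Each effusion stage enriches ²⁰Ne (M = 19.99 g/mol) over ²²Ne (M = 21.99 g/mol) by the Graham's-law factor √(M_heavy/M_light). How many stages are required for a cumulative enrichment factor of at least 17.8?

With α = √(21.99/19.99) per stage, ln α = ½ ln(1.10005) = 0.04768.
Need α^N ≥ 17.8 ⇒ N ≥ ln(17.8) / ln α = 2.879 / 0.04768 = 60.39.
Rounding up, N = 61 stages.

61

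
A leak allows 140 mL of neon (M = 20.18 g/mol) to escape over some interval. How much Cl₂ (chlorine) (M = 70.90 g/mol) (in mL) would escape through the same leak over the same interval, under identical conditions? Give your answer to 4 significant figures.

By Graham's law, rate_Cl₂/rate_Ne = √(M_Ne/M_Cl₂) = √(20.18/70.90) = √0.2846 = 0.5335.
So the volume for Cl₂ is 140 × 0.5335 = 74.69 mL.

74.69 mL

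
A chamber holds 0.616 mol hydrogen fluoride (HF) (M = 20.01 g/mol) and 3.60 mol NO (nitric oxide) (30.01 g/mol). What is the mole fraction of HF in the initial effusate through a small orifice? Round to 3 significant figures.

0.173

Rate_i ∝ x_i/√M_i (Graham's law weighted by mole fraction), so the effusate composition follows n_i/√M_i.
x_HF(eff) = (n_HF/√M_HF) / (n_HF/√M_HF + n_NO/√M_NO)
= (0.616/√20.01) / (0.616/√20.01 + 3.60/√30.01) = 0.1377/(0.1377 + 0.6572) = 0.173.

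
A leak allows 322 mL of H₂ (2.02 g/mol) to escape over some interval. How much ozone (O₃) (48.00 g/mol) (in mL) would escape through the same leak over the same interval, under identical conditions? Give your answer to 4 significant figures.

66.06 mL

Graham's law gives rate_O₃/rate_H₂ = √(M_H₂/M_O₃) = √(2.02/48.00) = √0.04208 = 0.2051.
So the volume for O₃ is 322 × 0.2051 = 66.06 mL.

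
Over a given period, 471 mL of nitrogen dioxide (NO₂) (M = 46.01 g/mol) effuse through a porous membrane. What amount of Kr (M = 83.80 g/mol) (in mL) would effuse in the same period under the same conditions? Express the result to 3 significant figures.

349 mL

Graham's law gives rate_Kr/rate_NO₂ = √(M_NO₂/M_Kr) = √(46.01/83.80) = √0.5490 = 0.7410.
So the volume for Kr is 471 × 0.7410 = 349 mL.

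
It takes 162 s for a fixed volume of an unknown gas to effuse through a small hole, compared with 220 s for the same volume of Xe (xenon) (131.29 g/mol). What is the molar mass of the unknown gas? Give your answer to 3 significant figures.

71.2 g/mol

From Graham's law, t_X/t_Xe = √(M_X/M_Xe).
162/220 = 0.7364 = √(M_X/131.29)
M_X = 131.29 × 0.7364² = 131.29 × 0.5422 = 71.2 g/mol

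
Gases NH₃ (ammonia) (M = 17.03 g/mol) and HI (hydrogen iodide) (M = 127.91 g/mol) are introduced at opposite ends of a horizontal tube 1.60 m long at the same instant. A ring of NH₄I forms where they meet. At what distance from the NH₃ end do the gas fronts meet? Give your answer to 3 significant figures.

Distances travelled in equal time are proportional to diffusion rates, so d_NH₃/d_HI = √(M_HI/M_NH₃) = √(127.91/17.03) = 2.741.
With d_NH₃ + d_HI = 1.60 m, d_HI = 1.60/(1 + 2.741) = 0.4277 m.
d_NH₃ = 1.60 − 0.4277 = 1.17 m.

1.17 m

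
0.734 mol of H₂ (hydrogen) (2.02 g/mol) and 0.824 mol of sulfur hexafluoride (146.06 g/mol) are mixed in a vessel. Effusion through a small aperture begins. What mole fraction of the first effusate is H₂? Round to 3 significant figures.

0.883

The effusion rate of species i is ∝ p_i/√M_i ∝ n_i/√M_i.
So x_H₂ in the escaping gas = (n_H₂/√M_H₂) / Σ(n_i/√M_i)
= (0.734/√2.02) / (0.734/√2.02 + 0.824/√146.06) = 0.5164/(0.5164 + 0.06818) = 0.883.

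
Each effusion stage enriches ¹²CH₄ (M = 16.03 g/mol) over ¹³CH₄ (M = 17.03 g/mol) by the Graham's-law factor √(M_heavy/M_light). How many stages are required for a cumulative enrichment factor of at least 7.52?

67

Per stage α = (17.03/16.03)^(1/2) = 1.06238^0.5, giving ln α = 0.03026.
Need α^N ≥ 7.52 ⇒ N ≥ ln(7.52) / ln α = 2.018 / 0.03026 = 66.68.
So at least 67 stages are needed.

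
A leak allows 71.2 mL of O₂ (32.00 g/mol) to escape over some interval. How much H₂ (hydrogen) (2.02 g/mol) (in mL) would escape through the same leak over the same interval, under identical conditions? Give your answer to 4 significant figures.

By Graham's law, rate_H₂/rate_O₂ = √(M_O₂/M_H₂) = √(32.00/2.02) = √15.84 = 3.980.
So the volume for H₂ is 71.2 × 3.980 = 283.4 mL.

283.4 mL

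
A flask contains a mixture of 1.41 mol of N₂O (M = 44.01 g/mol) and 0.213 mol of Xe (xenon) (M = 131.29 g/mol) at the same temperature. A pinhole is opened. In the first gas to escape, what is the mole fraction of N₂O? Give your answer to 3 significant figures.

0.920

Rate_i ∝ x_i/√M_i (Graham's law weighted by mole fraction), so the effusate composition follows n_i/√M_i.
x_N₂O(eff) = (n_N₂O/√M_N₂O) / (n_N₂O/√M_N₂O + n_Xe/√M_Xe)
= (1.41/√44.01) / (1.41/√44.01 + 0.213/√131.29) = 0.2125/(0.2125 + 0.01859) = 0.920.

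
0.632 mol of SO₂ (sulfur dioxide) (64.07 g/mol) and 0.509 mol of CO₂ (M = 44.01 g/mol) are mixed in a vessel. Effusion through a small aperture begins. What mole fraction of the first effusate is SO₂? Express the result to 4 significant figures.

Rate_i ∝ x_i/√M_i (Graham's law weighted by mole fraction), so the effusate composition follows n_i/√M_i.
x_SO₂(eff) = (n_SO₂/√M_SO₂) / (n_SO₂/√M_SO₂ + n_CO₂/√M_CO₂)
= (0.632/√64.07) / (0.632/√64.07 + 0.509/√44.01) = 0.07896/(0.07896 + 0.07673) = 0.5072.

0.5072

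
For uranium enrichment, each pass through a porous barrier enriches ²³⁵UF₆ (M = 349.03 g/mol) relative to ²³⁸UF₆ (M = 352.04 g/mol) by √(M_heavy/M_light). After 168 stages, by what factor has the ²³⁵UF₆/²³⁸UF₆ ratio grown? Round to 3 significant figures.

Each stage multiplies the ratio by α = √(352.04/349.03), so after 168 stages the overall factor is α^168 = (352.04/349.03)^(168/2).
= 1.00862^84 = 2.06.

2.06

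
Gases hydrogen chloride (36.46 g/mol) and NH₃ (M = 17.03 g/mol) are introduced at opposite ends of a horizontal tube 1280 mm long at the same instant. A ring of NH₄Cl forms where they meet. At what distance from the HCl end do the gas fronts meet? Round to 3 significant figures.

520 mm

Graham's law gives d_HCl/d_NH₃ = rate_HCl/rate_NH₃ = √(M_NH₃/M_HCl) = √(17.03/36.46) = 0.6834.
With d_HCl + d_NH₃ = 1280 mm, d_NH₃ = 1280/(1 + 0.6834) = 760.3 mm.
d_HCl = 1280 − 760.3 = 520 mm.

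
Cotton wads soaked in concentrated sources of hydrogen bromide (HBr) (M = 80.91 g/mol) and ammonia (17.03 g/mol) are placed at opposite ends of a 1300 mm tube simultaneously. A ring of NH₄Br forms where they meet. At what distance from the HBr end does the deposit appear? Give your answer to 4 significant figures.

408.8 mm

Graham's law gives d_HBr/d_NH₃ = rate_HBr/rate_NH₃ = √(M_NH₃/M_HBr) = √(17.03/80.91) = 0.4588.
With d_HBr + d_NH₃ = 1300 mm, d_NH₃ = 1300/(1 + 0.4588) = 891.2 mm.
d_HBr = 1300 − 891.2 = 408.8 mm.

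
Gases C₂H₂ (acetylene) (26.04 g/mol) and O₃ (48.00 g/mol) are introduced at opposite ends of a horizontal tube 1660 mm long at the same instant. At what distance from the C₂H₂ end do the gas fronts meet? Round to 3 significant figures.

In equal time, each gas travels a distance ∝ its rate ∝ 1/√M, so d_C₂H₂/d_O₃ = √(M_O₃/M_C₂H₂) = √(48.00/26.04) = 1.358.
With d_C₂H₂ + d_O₃ = 1660 mm, d_O₃ = 1660/(1 + 1.358) = 704.1 mm.
d_C₂H₂ = 1660 − 704.1 = 956 mm.

956 mm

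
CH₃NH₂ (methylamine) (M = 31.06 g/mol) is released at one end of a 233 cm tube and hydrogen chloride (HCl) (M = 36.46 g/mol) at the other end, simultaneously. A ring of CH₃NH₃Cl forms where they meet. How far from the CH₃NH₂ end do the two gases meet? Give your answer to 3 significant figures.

Distances travelled in equal time are proportional to diffusion rates, so d_CH₃NH₂/d_HCl = √(M_HCl/M_CH₃NH₂) = √(36.46/31.06) = 1.083.
With d_CH₃NH₂ + d_HCl = 233 cm, d_HCl = 233/(1 + 1.083) = 111.8 cm.
d_CH₃NH₂ = 233 − 111.8 = 121 cm.

121 cm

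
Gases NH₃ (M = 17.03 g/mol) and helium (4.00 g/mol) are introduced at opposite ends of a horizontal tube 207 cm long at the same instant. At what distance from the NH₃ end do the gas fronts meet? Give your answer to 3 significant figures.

Graham's law gives d_NH₃/d_He = rate_NH₃/rate_He = √(M_He/M_NH₃) = √(4.00/17.03) = 0.4846.
With d_NH₃ + d_He = 207 cm, d_He = 207/(1 + 0.4846) = 139.4 cm.
d_NH₃ = 207 − 139.4 = 67.6 cm.

67.6 cm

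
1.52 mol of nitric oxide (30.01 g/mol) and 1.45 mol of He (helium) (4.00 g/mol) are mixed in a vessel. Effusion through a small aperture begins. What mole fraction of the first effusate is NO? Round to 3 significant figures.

0.277

Each component's effusion rate ∝ (its partial pressure)·(1/√M) ∝ n_i/√M_i.
x_NO(eff) = (n_NO/√M_NO) / (n_NO/√M_NO + n_He/√M_He)
= (1.52/√30.01) / (1.52/√30.01 + 1.45/√4.00) = 0.2775/(0.2775 + 0.7250) = 0.277.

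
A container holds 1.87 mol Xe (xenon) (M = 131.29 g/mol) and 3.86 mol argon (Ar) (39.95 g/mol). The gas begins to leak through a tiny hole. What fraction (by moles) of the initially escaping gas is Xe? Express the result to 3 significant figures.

0.211

Effusion rate of each component ∝ n_i/√M_i (partial pressure × 1/√M).
x_Xe(eff) = (n_Xe/√M_Xe) / (n_Xe/√M_Xe + n_Ar/√M_Ar)
= (1.87/√131.29) / (1.87/√131.29 + 3.86/√39.95) = 0.1632/(0.1632 + 0.6107) = 0.211.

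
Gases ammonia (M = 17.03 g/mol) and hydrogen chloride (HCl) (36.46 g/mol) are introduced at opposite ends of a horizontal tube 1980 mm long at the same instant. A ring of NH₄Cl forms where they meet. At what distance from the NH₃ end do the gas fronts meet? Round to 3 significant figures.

In equal time, each gas travels a distance ∝ its rate ∝ 1/√M, so d_NH₃/d_HCl = √(M_HCl/M_NH₃) = √(36.46/17.03) = 1.463.
With d_NH₃ + d_HCl = 1980 mm, d_HCl = 1980/(1 + 1.463) = 803.8 mm.
d_NH₃ = 1980 − 803.8 = 1180 mm.

1180 mm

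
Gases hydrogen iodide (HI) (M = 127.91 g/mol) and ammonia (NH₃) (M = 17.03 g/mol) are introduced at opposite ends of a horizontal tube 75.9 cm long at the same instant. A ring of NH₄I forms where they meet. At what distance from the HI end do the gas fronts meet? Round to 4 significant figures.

Distances travelled in equal time are proportional to diffusion rates, so d_HI/d_NH₃ = √(M_NH₃/M_HI) = √(17.03/127.91) = 0.3649.
With d_HI + d_NH₃ = 75.9 cm, d_NH₃ = 75.9/(1 + 0.3649) = 55.61 cm.
d_HI = 75.9 − 55.61 = 20.29 cm.

20.29 cm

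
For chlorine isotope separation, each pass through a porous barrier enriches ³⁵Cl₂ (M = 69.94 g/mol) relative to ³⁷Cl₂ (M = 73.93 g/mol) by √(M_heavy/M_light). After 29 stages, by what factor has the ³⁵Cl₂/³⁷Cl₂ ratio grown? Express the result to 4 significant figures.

2.236

Each stage multiplies the ratio by α = √(73.93/69.94), so after 29 stages the overall factor is α^29 = (73.93/69.94)^(29/2).
= 1.05705^(29/2) = 2.236.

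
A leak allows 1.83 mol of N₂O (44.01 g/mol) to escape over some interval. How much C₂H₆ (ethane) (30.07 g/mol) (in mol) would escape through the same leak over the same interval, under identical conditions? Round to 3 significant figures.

2.21 mol

By Graham's law, rate_C₂H₆/rate_N₂O = √(M_N₂O/M_C₂H₆) = √(44.01/30.07) = √1.464 = 1.210.
So the amount for C₂H₆ is 1.83 × 1.210 = 2.21 mol.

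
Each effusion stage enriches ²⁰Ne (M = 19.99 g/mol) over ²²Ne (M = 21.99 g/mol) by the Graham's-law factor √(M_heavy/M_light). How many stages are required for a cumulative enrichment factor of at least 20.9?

64

Single-stage factor α = √(21.99/19.99), so ln α = ½ ln(1.10005) = 0.04768.
Need α^N ≥ 20.9 ⇒ N ≥ ln(20.9) / ln α = 3.040 / 0.04768 = 63.76.
Rounding up, N = 64 stages.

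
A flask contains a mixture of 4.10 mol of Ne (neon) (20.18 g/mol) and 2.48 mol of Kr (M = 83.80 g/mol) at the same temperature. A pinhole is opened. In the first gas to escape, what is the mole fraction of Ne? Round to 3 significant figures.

0.771

Effusion rate of each component ∝ n_i/√M_i (partial pressure × 1/√M).
So x_Ne in the escaping gas = (n_Ne/√M_Ne) / Σ(n_i/√M_i)
= (4.10/√20.18) / (4.10/√20.18 + 2.48/√83.80) = 0.9127/(0.9127 + 0.2709) = 0.771.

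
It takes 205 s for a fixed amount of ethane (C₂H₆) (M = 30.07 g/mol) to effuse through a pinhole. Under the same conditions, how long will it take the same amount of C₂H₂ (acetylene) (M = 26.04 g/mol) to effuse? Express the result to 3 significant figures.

191 s

From Graham's law, t_C₂H₂/t_C₂H₆ = √(M_C₂H₂/M_C₂H₆) = √(26.04/30.07) = √0.8660 = 0.9306.
So the time for C₂H₂ is 205 × 0.9306 = 191 s.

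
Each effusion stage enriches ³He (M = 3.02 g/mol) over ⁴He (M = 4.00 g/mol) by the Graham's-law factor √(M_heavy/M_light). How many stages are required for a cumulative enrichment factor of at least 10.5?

Single-stage factor α = √(4.00/3.02), so ln α = ½ ln(1.32450) = 0.1405.
Need α^N ≥ 10.5 ⇒ N ≥ ln(10.5) / ln α = 2.351 / 0.1405 = 16.73.
So at least 17 stages are needed.

17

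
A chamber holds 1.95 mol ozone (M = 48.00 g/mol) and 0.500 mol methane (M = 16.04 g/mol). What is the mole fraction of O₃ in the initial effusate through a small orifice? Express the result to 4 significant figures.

The effusion rate of species i is ∝ p_i/√M_i ∝ n_i/√M_i.
Mole fraction of O₃ in the effusate = (n_O₃/√M_O₃) / (n_O₃/√M_O₃ + n_CH₄/√M_CH₄)
= (1.95/√48.00) / (1.95/√48.00 + 0.500/√16.04) = 0.2815/(0.2815 + 0.1248) = 0.6927.

0.6927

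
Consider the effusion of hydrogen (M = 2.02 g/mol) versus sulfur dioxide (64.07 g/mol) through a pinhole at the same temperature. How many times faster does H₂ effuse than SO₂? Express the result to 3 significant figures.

5.63

Using Graham's law: rate_H₂/rate_SO₂ = √(M_SO₂/M_H₂) = √(64.07/2.02) = √31.72 = 5.63.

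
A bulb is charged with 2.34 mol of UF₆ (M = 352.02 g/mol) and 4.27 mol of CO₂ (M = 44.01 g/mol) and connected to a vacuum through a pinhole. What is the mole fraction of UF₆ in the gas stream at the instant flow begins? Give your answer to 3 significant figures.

The effusion rate of species i is ∝ p_i/√M_i ∝ n_i/√M_i.
So x_UF₆ in the escaping gas = (n_UF₆/√M_UF₆) / Σ(n_i/√M_i)
= (2.34/√352.02) / (2.34/√352.02 + 4.27/√44.01) = 0.1247/(0.1247 + 0.6437) = 0.162.

0.162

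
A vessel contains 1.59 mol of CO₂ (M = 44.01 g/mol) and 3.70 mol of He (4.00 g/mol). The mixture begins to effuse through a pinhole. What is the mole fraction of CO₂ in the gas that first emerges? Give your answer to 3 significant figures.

Rate_i ∝ x_i/√M_i (Graham's law weighted by mole fraction), so the effusate composition follows n_i/√M_i.
Mole fraction of CO₂ in the effusate = (n_CO₂/√M_CO₂) / (n_CO₂/√M_CO₂ + n_He/√M_He)
= (1.59/√44.01) / (1.59/√44.01 + 3.70/√4.00) = 0.2397/(0.2397 + 1.850) = 0.115.

0.115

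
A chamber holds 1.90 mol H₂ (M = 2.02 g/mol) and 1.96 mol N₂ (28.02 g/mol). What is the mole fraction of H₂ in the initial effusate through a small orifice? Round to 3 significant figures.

0.783

Each component's effusion rate ∝ (its partial pressure)·(1/√M) ∝ n_i/√M_i.
x_H₂(eff) = (n_H₂/√M_H₂) / (n_H₂/√M_H₂ + n_N₂/√M_N₂)
= (1.90/√2.02) / (1.90/√2.02 + 1.96/√28.02) = 1.337/(1.337 + 0.3703) = 0.783.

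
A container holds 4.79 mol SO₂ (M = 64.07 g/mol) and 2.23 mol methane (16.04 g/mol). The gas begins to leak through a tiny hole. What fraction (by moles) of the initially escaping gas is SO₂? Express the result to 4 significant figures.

0.5180

The effusion rate of species i is ∝ p_i/√M_i ∝ n_i/√M_i.
x_SO₂(eff) = (n_SO₂/√M_SO₂) / (n_SO₂/√M_SO₂ + n_CH₄/√M_CH₄)
= (4.79/√64.07) / (4.79/√64.07 + 2.23/√16.04) = 0.5984/(0.5984 + 0.5568) = 0.5180.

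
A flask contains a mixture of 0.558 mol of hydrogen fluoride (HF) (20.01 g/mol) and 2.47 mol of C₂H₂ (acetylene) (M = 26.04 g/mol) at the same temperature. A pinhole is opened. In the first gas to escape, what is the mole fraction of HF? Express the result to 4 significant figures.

Effusion rate of each component ∝ n_i/√M_i (partial pressure × 1/√M).
x_HF(eff) = (n_HF/√M_HF) / (n_HF/√M_HF + n_C₂H₂/√M_C₂H₂)
= (0.558/√20.01) / (0.558/√20.01 + 2.47/√26.04) = 0.1247/(0.1247 + 0.4840) = 0.2049.

0.2049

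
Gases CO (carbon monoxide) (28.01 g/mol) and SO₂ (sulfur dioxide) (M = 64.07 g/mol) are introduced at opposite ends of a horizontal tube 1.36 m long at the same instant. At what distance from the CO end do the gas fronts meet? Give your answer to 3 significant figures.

Graham's law gives d_CO/d_SO₂ = rate_CO/rate_SO₂ = √(M_SO₂/M_CO) = √(64.07/28.01) = 1.512.
With d_CO + d_SO₂ = 1.36 m, d_SO₂ = 1.36/(1 + 1.512) = 0.5413 m.
d_CO = 1.36 − 0.5413 = 0.819 m.

0.819 m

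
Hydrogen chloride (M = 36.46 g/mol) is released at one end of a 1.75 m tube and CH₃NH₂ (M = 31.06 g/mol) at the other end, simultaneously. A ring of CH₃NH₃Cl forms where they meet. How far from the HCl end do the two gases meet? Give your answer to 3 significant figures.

0.840 m

Graham's law gives d_HCl/d_CH₃NH₂ = rate_HCl/rate_CH₃NH₂ = √(M_CH₃NH₂/M_HCl) = √(31.06/36.46) = 0.9230.
With d_HCl + d_CH₃NH₂ = 1.75 m, d_CH₃NH₂ = 1.75/(1 + 0.9230) = 0.9100 m.
d_HCl = 1.75 − 0.9100 = 0.840 m.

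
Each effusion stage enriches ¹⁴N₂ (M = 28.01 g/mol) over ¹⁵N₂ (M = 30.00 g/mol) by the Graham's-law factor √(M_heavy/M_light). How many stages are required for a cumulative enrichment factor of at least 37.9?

Single-stage factor α = √(30.00/28.01), so ln α = ½ ln(1.07105) = 0.03432.
Need α^N ≥ 37.9 ⇒ N ≥ ln(37.9) / ln α = 3.635 / 0.03432 = 105.92.
Rounding up, N = 106 stages.

106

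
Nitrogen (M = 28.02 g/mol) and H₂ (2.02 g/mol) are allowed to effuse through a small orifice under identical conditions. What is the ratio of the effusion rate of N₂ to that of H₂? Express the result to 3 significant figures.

0.268

By Graham's law, rate_N₂/rate_H₂ = √(M_H₂/M_N₂) = √(2.02/28.02) = √0.07209 = 0.268.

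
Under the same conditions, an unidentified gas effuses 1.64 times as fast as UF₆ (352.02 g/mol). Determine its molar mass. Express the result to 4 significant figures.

130.9 g/mol

Using Graham's law: rate_X/rate_UF₆ = √(M_UF₆/M_X).
1.64 = √(352.02/M_X)
M_X = 352.02 / 1.64² = 352.02 / 2.690 = 130.9 g/mol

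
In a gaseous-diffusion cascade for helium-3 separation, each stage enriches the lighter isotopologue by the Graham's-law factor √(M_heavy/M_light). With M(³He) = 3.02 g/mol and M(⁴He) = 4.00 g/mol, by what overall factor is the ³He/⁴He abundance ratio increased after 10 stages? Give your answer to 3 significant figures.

4.08

After 10 stages the ratio has grown by (√(4.00/3.02))^10 = (4.00/3.02)^(10/2).
= 1.32450^5 = 4.08.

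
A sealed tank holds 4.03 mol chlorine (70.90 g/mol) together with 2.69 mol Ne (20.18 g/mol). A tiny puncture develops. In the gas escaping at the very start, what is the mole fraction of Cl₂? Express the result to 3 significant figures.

Each component's effusion rate ∝ (its partial pressure)·(1/√M) ∝ n_i/√M_i.
So x_Cl₂ in the escaping gas = (n_Cl₂/√M_Cl₂) / Σ(n_i/√M_i)
= (4.03/√70.90) / (4.03/√70.90 + 2.69/√20.18) = 0.4786/(0.4786 + 0.5988) = 0.444.

0.444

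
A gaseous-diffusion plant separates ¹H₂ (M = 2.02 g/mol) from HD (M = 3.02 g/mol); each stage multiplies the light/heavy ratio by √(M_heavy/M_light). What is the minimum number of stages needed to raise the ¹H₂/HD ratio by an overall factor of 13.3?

13

Per stage α = (3.02/2.02)^(1/2) = 1.49505^0.5, giving ln α = 0.2011.
Need α^N ≥ 13.3 ⇒ N ≥ ln(13.3) / ln α = 2.588 / 0.2011 = 12.87.
Rounding up, N = 13 stages.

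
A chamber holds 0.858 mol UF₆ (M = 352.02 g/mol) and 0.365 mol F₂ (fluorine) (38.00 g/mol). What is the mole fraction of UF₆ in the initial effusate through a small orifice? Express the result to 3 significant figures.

Effusion rate of each component ∝ n_i/√M_i (partial pressure × 1/√M).
x_UF₆(eff) = (n_UF₆/√M_UF₆) / (n_UF₆/√M_UF₆ + n_F₂/√M_F₂)
= (0.858/√352.02) / (0.858/√352.02 + 0.365/√38.00) = 0.04573/(0.04573 + 0.05921) = 0.436.

0.436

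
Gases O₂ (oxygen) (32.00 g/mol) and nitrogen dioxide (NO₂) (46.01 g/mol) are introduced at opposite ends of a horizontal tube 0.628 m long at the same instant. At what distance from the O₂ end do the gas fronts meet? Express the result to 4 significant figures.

Graham's law gives d_O₂/d_NO₂ = rate_O₂/rate_NO₂ = √(M_NO₂/M_O₂) = √(46.01/32.00) = 1.199.
With d_O₂ + d_NO₂ = 0.628 m, d_NO₂ = 0.628/(1 + 1.199) = 0.2856 m.
d_O₂ = 0.628 − 0.2856 = 0.3424 m.

0.3424 m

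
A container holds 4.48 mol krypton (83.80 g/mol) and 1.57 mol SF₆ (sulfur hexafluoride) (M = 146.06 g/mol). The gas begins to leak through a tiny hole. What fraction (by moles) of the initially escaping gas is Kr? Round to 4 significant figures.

0.7902

Each component's effusion rate ∝ (its partial pressure)·(1/√M) ∝ n_i/√M_i.
Mole fraction of Kr in the effusate = (n_Kr/√M_Kr) / (n_Kr/√M_Kr + n_SF₆/√M_SF₆)
= (4.48/√83.80) / (4.48/√83.80 + 1.57/√146.06) = 0.4894/(0.4894 + 0.1299) = 0.7902.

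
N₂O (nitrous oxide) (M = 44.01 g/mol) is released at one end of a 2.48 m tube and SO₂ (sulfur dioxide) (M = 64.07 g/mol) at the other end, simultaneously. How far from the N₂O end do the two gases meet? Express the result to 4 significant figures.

The fronts meet when d_N₂O + d_SO₂ = L with d_N₂O/d_SO₂ = √(M_SO₂/M_N₂O) (Graham's law). Here √(M_SO₂/M_N₂O) = √(64.07/44.01) = 1.207.
With d_N₂O + d_SO₂ = 2.48 m, d_SO₂ = 2.48/(1 + 1.207) = 1.124 m.
d_N₂O = 2.48 − 1.124 = 1.356 m.

1.356 m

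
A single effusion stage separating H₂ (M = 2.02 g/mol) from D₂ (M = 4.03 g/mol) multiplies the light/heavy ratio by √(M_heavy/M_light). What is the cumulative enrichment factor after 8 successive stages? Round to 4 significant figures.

15.84

Overall factor = α^8 with α = √(4.03/2.02), i.e. (4.03/2.02)^(8/2).
= 1.99505^4 = 15.84.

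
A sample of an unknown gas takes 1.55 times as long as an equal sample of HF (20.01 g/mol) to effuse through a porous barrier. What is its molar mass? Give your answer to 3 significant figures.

48.1 g/mol

From Graham's law, t_X/t_HF = √(M_X/M_HF).
1.55 = √(M_X/20.01)
M_X = 20.01 × 1.55² = 20.01 × 2.403 = 48.1 g/mol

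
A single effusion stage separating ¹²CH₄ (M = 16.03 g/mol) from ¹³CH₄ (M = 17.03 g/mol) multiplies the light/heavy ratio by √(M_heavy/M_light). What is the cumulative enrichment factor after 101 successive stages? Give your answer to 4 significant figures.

After 101 stages the ratio has grown by (√(17.03/16.03))^101 = (17.03/16.03)^(101/2).
= 1.06238^(101/2) = 21.24.

21.24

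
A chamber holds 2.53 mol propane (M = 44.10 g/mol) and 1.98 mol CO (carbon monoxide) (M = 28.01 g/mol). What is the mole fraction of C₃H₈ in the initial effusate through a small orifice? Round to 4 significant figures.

Effusion rate of each component ∝ n_i/√M_i (partial pressure × 1/√M).
x_C₃H₈(eff) = (n_C₃H₈/√M_C₃H₈) / (n_C₃H₈/√M_C₃H₈ + n_CO/√M_CO)
= (2.53/√44.10) / (2.53/√44.10 + 1.98/√28.01) = 0.3810/(0.3810 + 0.3741) = 0.5045.

0.5045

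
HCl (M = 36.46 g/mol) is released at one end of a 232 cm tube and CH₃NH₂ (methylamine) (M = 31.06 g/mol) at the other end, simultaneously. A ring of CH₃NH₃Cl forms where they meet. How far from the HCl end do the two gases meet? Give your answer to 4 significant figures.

The fronts meet when d_HCl + d_CH₃NH₂ = L with d_HCl/d_CH₃NH₂ = √(M_CH₃NH₂/M_HCl) (Graham's law). Here √(M_CH₃NH₂/M_HCl) = √(31.06/36.46) = 0.9230.
With d_HCl + d_CH₃NH₂ = 232 cm, d_CH₃NH₂ = 232/(1 + 0.9230) = 120.6 cm.
d_HCl = 232 − 120.6 = 111.4 cm.

111.4 cm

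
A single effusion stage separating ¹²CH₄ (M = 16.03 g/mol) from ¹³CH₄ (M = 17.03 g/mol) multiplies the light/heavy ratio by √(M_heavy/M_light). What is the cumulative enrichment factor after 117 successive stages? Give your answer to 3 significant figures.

34.5

Each stage multiplies the ratio by α = √(17.03/16.03), so after 117 stages the overall factor is α^117 = (17.03/16.03)^(117/2).
= 1.06238^(117/2) = 34.5.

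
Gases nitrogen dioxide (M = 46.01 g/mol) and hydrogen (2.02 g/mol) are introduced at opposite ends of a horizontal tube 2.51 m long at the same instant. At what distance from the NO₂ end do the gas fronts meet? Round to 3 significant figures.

0.435 m

The fronts meet when d_NO₂ + d_H₂ = L with d_NO₂/d_H₂ = √(M_H₂/M_NO₂) (Graham's law). Here √(M_H₂/M_NO₂) = √(2.02/46.01) = 0.2095.
With d_NO₂ + d_H₂ = 2.51 m, d_H₂ = 2.51/(1 + 0.2095) = 2.075 m.
d_NO₂ = 2.51 − 2.075 = 0.435 m.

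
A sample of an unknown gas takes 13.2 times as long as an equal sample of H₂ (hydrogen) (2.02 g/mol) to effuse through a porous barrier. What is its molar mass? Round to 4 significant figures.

352.0 g/mol

By Graham's law, t_X/t_H₂ = √(M_X/M_H₂).
13.2 = √(M_X/2.02)
M_X = 2.02 × 13.2² = 2.02 × 174.2 = 352.0 g/mol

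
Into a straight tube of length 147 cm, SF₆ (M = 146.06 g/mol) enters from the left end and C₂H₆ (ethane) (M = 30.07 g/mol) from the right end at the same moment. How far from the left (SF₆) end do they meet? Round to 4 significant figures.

45.88 cm

In equal time, each gas travels a distance ∝ its rate ∝ 1/√M, so d_SF₆/d_C₂H₆ = √(M_C₂H₆/M_SF₆) = √(30.07/146.06) = 0.4537.
With d_SF₆ + d_C₂H₆ = 147 cm, d_C₂H₆ = 147/(1 + 0.4537) = 101.1 cm.
d_SF₆ = 147 − 101.1 = 45.88 cm.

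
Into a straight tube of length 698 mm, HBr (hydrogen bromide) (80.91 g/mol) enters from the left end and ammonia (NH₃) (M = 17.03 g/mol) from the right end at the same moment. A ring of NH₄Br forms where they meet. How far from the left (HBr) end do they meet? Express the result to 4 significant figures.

Distances travelled in equal time are proportional to diffusion rates, so d_HBr/d_NH₃ = √(M_NH₃/M_HBr) = √(17.03/80.91) = 0.4588.
With d_HBr + d_NH₃ = 698 mm, d_NH₃ = 698/(1 + 0.4588) = 478.5 mm.
d_HBr = 698 − 478.5 = 219.5 mm.

219.5 mm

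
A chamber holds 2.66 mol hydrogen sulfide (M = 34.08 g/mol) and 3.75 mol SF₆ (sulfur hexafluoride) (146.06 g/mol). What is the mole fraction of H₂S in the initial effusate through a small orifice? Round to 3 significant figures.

The effusion rate of species i is ∝ p_i/√M_i ∝ n_i/√M_i.
x_H₂S(eff) = (n_H₂S/√M_H₂S) / (n_H₂S/√M_H₂S + n_SF₆/√M_SF₆)
= (2.66/√34.08) / (2.66/√34.08 + 3.75/√146.06) = 0.4557/(0.4557 + 0.3103) = 0.595.

0.595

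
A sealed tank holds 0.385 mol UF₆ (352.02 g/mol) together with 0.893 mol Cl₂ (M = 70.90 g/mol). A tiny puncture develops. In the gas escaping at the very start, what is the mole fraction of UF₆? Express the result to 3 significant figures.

0.162

Each component's effusion rate ∝ (its partial pressure)·(1/√M) ∝ n_i/√M_i.
x_UF₆(eff) = (n_UF₆/√M_UF₆) / (n_UF₆/√M_UF₆ + n_Cl₂/√M_Cl₂)
= (0.385/√352.02) / (0.385/√352.02 + 0.893/√70.90) = 0.02052/(0.02052 + 0.1061) = 0.162.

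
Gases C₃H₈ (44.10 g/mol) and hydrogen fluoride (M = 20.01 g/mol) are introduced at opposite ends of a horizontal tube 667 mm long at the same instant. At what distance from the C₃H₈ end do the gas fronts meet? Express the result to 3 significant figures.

268 mm

Distances travelled in equal time are proportional to diffusion rates, so d_C₃H₈/d_HF = √(M_HF/M_C₃H₈) = √(20.01/44.10) = 0.6736.
With d_C₃H₈ + d_HF = 667 mm, d_HF = 667/(1 + 0.6736) = 398.5 mm.
d_C₃H₈ = 667 − 398.5 = 268 mm.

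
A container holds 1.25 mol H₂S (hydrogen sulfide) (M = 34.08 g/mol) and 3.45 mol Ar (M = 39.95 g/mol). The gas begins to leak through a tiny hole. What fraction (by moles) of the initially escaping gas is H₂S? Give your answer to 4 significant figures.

Each component's effusion rate ∝ (its partial pressure)·(1/√M) ∝ n_i/√M_i.
Mole fraction of H₂S in the effusate = (n_H₂S/√M_H₂S) / (n_H₂S/√M_H₂S + n_Ar/√M_Ar)
= (1.25/√34.08) / (1.25/√34.08 + 3.45/√39.95) = 0.2141/(0.2141 + 0.5458) = 0.2818.

0.2818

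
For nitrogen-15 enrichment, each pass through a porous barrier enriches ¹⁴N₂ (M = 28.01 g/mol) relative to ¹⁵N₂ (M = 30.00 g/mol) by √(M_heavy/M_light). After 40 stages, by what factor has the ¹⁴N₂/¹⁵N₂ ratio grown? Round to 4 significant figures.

After 40 stages the ratio has grown by (√(30.00/28.01))^40 = (30.00/28.01)^(40/2).
= 1.07105^20 = 3.946.

3.946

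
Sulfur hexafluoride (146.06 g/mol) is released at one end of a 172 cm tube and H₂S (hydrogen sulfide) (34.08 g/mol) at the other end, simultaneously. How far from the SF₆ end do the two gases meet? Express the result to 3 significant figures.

In equal time, each gas travels a distance ∝ its rate ∝ 1/√M, so d_SF₆/d_H₂S = √(M_H₂S/M_SF₆) = √(34.08/146.06) = 0.4830.
With d_SF₆ + d_H₂S = 172 cm, d_H₂S = 172/(1 + 0.4830) = 116.0 cm.
d_SF₆ = 172 − 116.0 = 56.0 cm.

56.0 cm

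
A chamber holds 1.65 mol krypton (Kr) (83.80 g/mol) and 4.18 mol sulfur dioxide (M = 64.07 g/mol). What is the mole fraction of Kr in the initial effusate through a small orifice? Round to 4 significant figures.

Each component's effusion rate ∝ (its partial pressure)·(1/√M) ∝ n_i/√M_i.
Mole fraction of Kr in the effusate = (n_Kr/√M_Kr) / (n_Kr/√M_Kr + n_SO₂/√M_SO₂)
= (1.65/√83.80) / (1.65/√83.80 + 4.18/√64.07) = 0.1802/(0.1802 + 0.5222) = 0.2566.

0.2566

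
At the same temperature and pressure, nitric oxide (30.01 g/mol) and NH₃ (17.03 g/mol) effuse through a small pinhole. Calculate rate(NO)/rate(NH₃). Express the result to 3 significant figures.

0.753

Since effusion rate ∝ 1/√M, rate_NO/rate_NH₃ = √(M_NH₃/M_NO) = √(17.03/30.01) = √0.5675 = 0.753.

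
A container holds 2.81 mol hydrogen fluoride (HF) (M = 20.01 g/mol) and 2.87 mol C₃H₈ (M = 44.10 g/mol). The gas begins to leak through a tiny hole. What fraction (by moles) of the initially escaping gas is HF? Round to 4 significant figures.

0.5924

Rate_i ∝ x_i/√M_i (Graham's law weighted by mole fraction), so the effusate composition follows n_i/√M_i.
Mole fraction of HF in the effusate = (n_HF/√M_HF) / (n_HF/√M_HF + n_C₃H₈/√M_C₃H₈)
= (2.81/√20.01) / (2.81/√20.01 + 2.87/√44.10) = 0.6282/(0.6282 + 0.4322) = 0.5924.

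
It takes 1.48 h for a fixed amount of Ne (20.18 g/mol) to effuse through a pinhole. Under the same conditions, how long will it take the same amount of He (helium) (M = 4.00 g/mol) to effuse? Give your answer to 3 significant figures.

Using Graham's law: t_He/t_Ne = √(M_He/M_Ne) = √(4.00/20.18) = √0.1982 = 0.4452.
So the time for He is 1.48 × 0.4452 = 0.659 h.

0.659 h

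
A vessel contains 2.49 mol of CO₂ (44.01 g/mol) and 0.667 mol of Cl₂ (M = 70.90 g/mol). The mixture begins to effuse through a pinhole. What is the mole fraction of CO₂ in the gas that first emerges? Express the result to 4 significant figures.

0.8257

Each component's effusion rate ∝ (its partial pressure)·(1/√M) ∝ n_i/√M_i.
x_CO₂(eff) = (n_CO₂/√M_CO₂) / (n_CO₂/√M_CO₂ + n_Cl₂/√M_Cl₂)
= (2.49/√44.01) / (2.49/√44.01 + 0.667/√70.90) = 0.3753/(0.3753 + 0.07921) = 0.8257.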